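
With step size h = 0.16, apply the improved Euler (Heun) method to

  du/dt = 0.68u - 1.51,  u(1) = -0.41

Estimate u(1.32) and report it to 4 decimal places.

Heun: k1 = f(t_n, u_n); k2 = f(t_n + h, u_n + h·k1); u_{n+1} = u_n + (h/2)·(k1 + k2).
t=1.000000, u=-0.410000:
  k1 = f(1.000000, -0.410000) = -1.788800
  k2 = f(1.160000, -0.696208) = -1.983421
  u ← -0.410000 + (0.16/2)·(-1.788800 + (-1.983421)) = -0.711778
t=1.160000, u=-0.711778:
  k1 = f(1.160000, -0.711778) = -1.994009
  k2 = f(1.320000, -1.030819) = -2.210957
  u ← -0.711778 + (0.16/2)·(-1.994009 + (-2.210957)) = -1.048175
u(1.32) ≈ -1.0482

-1.0482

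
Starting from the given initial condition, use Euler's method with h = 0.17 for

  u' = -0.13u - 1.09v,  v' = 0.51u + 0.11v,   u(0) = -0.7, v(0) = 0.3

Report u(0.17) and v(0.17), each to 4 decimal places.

-0.7401, 0.2449

Euler on (u,v): u_{n+1} = u_n + h·u', v_{n+1} = v_n + h·v'.
0.000000: (-0.700000, 0.300000); f=(-0.236000, -0.324000) → (-0.740120, 0.244920)
(u(0.17), v(0.17)) ≈ (-0.7401, 0.2449)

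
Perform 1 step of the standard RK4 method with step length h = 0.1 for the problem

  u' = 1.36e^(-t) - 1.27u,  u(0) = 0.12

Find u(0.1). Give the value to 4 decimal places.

0.2271

RK4: k1 = f(t_n, u_n); k2 = f(t_n + h/2, u_n + (h/2)·k1); k3 = f(t_n + h/2, u_n + (h/2)·k2); k4 = f(t_n + h, u_n + h·k3); u_{n+1} = u_n + (h/6)·(k1 + 2k2 + 2k3 + k4).
t=0.000000, u=0.120000:
  k1 = f(0.000000, 0.120000) = 1.207600
  k2 = f(0.050000, 0.180380) = 1.064589
  k3 = f(0.050000, 0.173229) = 1.073671
  k4 = f(0.100000, 0.227367) = 0.941823
  u ← 0.120000 + (0.1/6)·(k1 + 2k2 + 2k3 + k4) = 0.227099
u(0.1) ≈ 0.2271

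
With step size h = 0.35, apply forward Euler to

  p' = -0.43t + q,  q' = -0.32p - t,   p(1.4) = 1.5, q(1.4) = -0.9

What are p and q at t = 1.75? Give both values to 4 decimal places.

0.9743, -1.5580

Euler on (p,q): p_{n+1} = p_n + h·p', q_{n+1} = q_n + h·q'.
1.400000: (1.500000, -0.900000); f=(-1.502000, -1.880000) → (0.974300, -1.558000)
(p(1.75), q(1.75)) ≈ (0.9743, -1.5580)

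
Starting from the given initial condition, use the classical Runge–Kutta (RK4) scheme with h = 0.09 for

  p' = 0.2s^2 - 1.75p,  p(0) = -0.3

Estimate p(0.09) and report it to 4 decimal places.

-0.2562

RK4: k1 = f(s_n, p_n); k2 = f(s_n + h/2, p_n + (h/2)·k1); k3 = f(s_n + h/2, p_n + (h/2)·k2); k4 = f(s_n + h, p_n + h·k3); p_{n+1} = p_n + (h/6)·(k1 + 2k2 + 2k3 + k4).
s=0.000000, p=-0.300000:
  k1 = f(0.000000, -0.300000) = 0.525000
  k2 = f(0.045000, -0.276375) = 0.484061
  k3 = f(0.045000, -0.278217) = 0.487285
  k4 = f(0.090000, -0.256144) = 0.449873
  p ← -0.300000 + (0.09/6)·(k1 + 2k2 + 2k3 + k4) = -0.256237
p(0.09) ≈ -0.2562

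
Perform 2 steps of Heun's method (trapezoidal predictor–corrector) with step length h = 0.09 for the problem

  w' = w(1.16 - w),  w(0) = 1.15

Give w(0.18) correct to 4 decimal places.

1.1519

Heun: k1 = f(x_n, w_n); k2 = f(x_n + h, w_n + h·k1); w_{n+1} = w_n + (h/2)·(k1 + k2).
x=0.000000, w=1.150000:
  k1 = f(0.000000, 1.150000) = 0.011500
  k2 = f(0.090000, 1.151035) = 0.010319
  w ← 1.150000 + (0.09/2)·(0.011500 + 0.010319) = 1.150982
x=0.090000, w=1.150982:
  k1 = f(0.090000, 1.150982) = 0.010380
  k2 = f(0.180000, 1.151916) = 0.009312
  w ← 1.150982 + (0.09/2)·(0.010380 + 0.009312) = 1.151868
w(0.18) ≈ 1.1519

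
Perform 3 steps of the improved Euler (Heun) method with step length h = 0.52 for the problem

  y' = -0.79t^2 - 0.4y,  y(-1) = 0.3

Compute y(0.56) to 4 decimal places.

-0.0729

Heun: k1 = f(t_n, y_n); k2 = f(t_n + h, y_n + h·k1); y_{n+1} = y_n + (h/2)·(k1 + k2).
t=-1.000000, y=0.300000:
  k1 = f(-1.000000, 0.300000) = -0.910000
  k2 = f(-0.480000, -0.173200) = -0.112736
  y ← 0.300000 + (0.52/2)·(-0.910000 + (-0.112736)) = 0.034089
t=-0.480000, y=0.034089:
  k1 = f(-0.480000, 0.034089) = -0.195651
  k2 = f(0.040000, -0.067650) = 0.025796
  y ← 0.034089 + (0.52/2)·(-0.195651 + 0.025796) = -0.010074
t=0.040000, y=-0.010074:
  k1 = f(0.040000, -0.010074) = 0.002766
  k2 = f(0.560000, -0.008636) = -0.244290
  y ← -0.010074 + (0.52/2)·(0.002766 + (-0.244290)) = -0.072870
y(0.56) ≈ -0.0729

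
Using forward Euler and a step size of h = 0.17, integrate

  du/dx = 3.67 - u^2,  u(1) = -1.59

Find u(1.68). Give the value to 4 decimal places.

-0.1424

Euler: u_{n+1} = u_n + h·f(x_n, u_n).
x=1.000000, u=-1.590000: f=1.141900 → u ← -1.590000 + 0.17·1.141900 = -1.395877
x=1.170000, u=-1.395877: f=1.721527 → u ← -1.395877 + 0.17·1.721527 = -1.103217
x=1.340000, u=-1.103217: f=2.452911 → u ← -1.103217 + 0.17·2.452911 = -0.686222
x=1.510000, u=-0.686222: f=3.199099 → u ← -0.686222 + 0.17·3.199099 = -0.142376
u(1.68) ≈ -0.1424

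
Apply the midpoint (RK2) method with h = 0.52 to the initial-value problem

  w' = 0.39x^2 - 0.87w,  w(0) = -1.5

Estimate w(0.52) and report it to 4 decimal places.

-0.9612

Midpoint: k1 = f(x_n, w_n); k2 = f(x_n + h/2, w_n + (h/2)·k1); w_{n+1} = w_n + h·k2.
x=0.000000, w=-1.500000:
  k1 = f(0.000000, -1.500000) = 1.305000
  k2 = f(0.260000, -1.160700) = 1.036173
  w ← -1.500000 + 0.52·1.036173 = -0.961190
w(0.52) ≈ -0.9612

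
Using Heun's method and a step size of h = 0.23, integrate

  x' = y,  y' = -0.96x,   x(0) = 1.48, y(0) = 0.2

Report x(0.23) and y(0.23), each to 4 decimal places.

Heun on (x,y): k1 = f(t_n, state_n); k2 = f(t_n + h, state_n + h·k1); state_{n+1} = state_n + (h/2)·(k1 + k2).
0.000000: (1.480000, 0.200000)
  k1 = (0.200000, -1.420800)
  predictor → (1.526000, -0.126784)
  k2 = (-0.126784, -1.464960)
  → (1.488420, -0.131862)
(x(0.23), y(0.23)) ≈ (1.4884, -0.1319)

1.4884, -0.1319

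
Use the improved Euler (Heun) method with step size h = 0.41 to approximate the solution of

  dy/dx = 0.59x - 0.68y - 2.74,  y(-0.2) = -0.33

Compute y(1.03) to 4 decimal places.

Heun: k1 = f(x_n, y_n); k2 = f(x_n + h, y_n + h·k1); y_{n+1} = y_n + (h/2)·(k1 + k2).
x=-0.200000, y=-0.330000:
  k1 = f(-0.200000, -0.330000) = -2.633600
  k2 = f(0.210000, -1.409776) = -1.657452
  y ← -0.330000 + (0.41/2)·(-2.633600 + (-1.657452)) = -1.209666
x=0.210000, y=-1.209666:
  k1 = f(0.210000, -1.209666) = -1.793527
  k2 = f(0.620000, -1.945012) = -1.051592
  y ← -1.209666 + (0.41/2)·(-1.793527 + (-1.051592)) = -1.792915
x=0.620000, y=-1.792915:
  k1 = f(0.620000, -1.792915) = -1.155018
  k2 = f(1.030000, -2.266472) = -0.591099
  y ← -1.792915 + (0.41/2)·(-1.155018 + (-0.591099)) = -2.150869
y(1.03) ≈ -2.1509

-2.1509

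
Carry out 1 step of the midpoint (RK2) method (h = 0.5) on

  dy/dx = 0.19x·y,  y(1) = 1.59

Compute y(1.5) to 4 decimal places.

Midpoint: k1 = f(x_n, y_n); k2 = f(x_n + h/2, y_n + (h/2)·k1); y_{n+1} = y_n + h·k2.
x=1.000000, y=1.590000:
  k1 = f(1.000000, 1.590000) = 0.302100
  k2 = f(1.250000, 1.665525) = 0.395562
  y ← 1.590000 + 0.5·0.395562 = 1.787781
y(1.5) ≈ 1.7878

1.7878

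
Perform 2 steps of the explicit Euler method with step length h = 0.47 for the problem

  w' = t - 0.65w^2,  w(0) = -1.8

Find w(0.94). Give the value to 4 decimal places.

-4.9467

Euler: w_{n+1} = w_n + h·f(t_n, w_n).
t=0.000000, w=-1.800000: f=-2.106000 → w ← -1.800000 + 0.47·(-2.106000) = -2.789820
t=0.470000, w=-2.789820: f=-4.589012 → w ← -2.789820 + 0.47·(-4.589012) = -4.946656
w(0.94) ≈ -4.9467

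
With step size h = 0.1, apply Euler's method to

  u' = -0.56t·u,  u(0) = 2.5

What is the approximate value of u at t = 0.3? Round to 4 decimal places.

Euler: u_{n+1} = u_n + h·f(t_n, u_n).
t=0.000000, u=2.500000: f=0.000000 → u ← 2.500000 + 0.1·0.000000 = 2.500000
t=0.100000, u=2.500000: f=-0.140000 → u ← 2.500000 + 0.1·(-0.140000) = 2.486000
t=0.200000, u=2.486000: f=-0.278432 → u ← 2.486000 + 0.1·(-0.278432) = 2.458157
u(0.3) ≈ 2.4582

2.4582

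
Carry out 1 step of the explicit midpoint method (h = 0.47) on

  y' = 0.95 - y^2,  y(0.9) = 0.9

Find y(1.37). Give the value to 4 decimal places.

Midpoint: k1 = f(t_n, y_n); k2 = f(t_n + h/2, y_n + (h/2)·k1); y_{n+1} = y_n + h·k2.
t=0.900000, y=0.900000:
  k1 = f(0.900000, 0.900000) = 0.140000
  k2 = f(1.135000, 0.932900) = 0.079698
  y ← 0.900000 + 0.47·0.079698 = 0.937458
y(1.37) ≈ 0.9375

0.9375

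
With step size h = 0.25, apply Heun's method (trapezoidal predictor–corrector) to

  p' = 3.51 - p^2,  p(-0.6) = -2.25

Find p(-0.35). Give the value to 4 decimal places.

Heun: k1 = f(t_n, p_n); k2 = f(t_n + h, p_n + h·k1); p_{n+1} = p_n + (h/2)·(k1 + k2).
t=-0.600000, p=-2.250000:
  k1 = f(-0.600000, -2.250000) = -1.552500
  k2 = f(-0.350000, -2.638125) = -3.449704
  p ← -2.250000 + (0.25/2)·(-1.552500 + (-3.449704)) = -2.875275
p(-0.35) ≈ -2.8753

-2.8753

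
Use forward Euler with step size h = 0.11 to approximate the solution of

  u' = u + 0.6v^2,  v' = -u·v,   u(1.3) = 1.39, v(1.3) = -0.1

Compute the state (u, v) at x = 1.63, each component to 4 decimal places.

1.9027, -0.0571

Euler on (u,v): u_{n+1} = u_n + h·u', v_{n+1} = v_n + h·v'.
1.300000: (1.390000, -0.100000); f=(1.396000, 0.139000) → (1.543560, -0.084710)
1.410000: (1.543560, -0.084710); f=(1.547865, 0.130755) → (1.713825, -0.070327)
1.520000: (1.713825, -0.070327); f=(1.716793, 0.120528) → (1.902672, -0.057069)
(u(1.63), v(1.63)) ≈ (1.9027, -0.0571)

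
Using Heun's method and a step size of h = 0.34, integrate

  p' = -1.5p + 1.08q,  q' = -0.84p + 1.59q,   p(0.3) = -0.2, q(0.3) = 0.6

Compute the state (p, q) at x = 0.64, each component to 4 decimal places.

0.1102, 1.0386

Heun on (p,q): k1 = f(x_n, state_n); k2 = f(x_n + h, state_n + h·k1); state_{n+1} = state_n + (h/2)·(k1 + k2).
0.300000: (-0.200000, 0.600000)
  k1 = (0.948000, 1.122000)
  predictor → (0.122320, 0.981480)
  k2 = (0.876518, 1.457804)
  → (0.110168, 1.038567)
(p(0.64), q(0.64)) ≈ (0.1102, 1.0386)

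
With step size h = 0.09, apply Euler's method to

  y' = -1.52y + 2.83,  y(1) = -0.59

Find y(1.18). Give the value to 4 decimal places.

0.0349

Euler: y_{n+1} = y_n + h·f(t_n, y_n).
t=1.000000, y=-0.590000: f=3.726800 → y ← -0.590000 + 0.09·3.726800 = -0.254588
t=1.090000, y=-0.254588: f=3.216974 → y ← -0.254588 + 0.09·3.216974 = 0.034940
y(1.18) ≈ 0.0349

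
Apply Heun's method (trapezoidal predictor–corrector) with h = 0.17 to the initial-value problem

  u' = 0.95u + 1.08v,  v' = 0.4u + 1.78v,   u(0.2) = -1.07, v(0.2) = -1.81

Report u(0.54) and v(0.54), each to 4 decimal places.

Heun on (u,v): k1 = f(s_n, state_n); k2 = f(s_n + h, state_n + h·k1); state_{n+1} = state_n + (h/2)·(k1 + k2).
0.200000: (-1.070000, -1.810000)
  k1 = (-2.971300, -3.649800)
  predictor → (-1.575121, -2.430466)
  k2 = (-4.121268, -4.956278)
  → (-1.672868, -2.541517)
0.370000: (-1.672868, -2.541517)
  k1 = (-4.334063, -5.193047)
  predictor → (-2.409659, -3.424335)
  k2 = (-5.987457, -7.059179)
  → (-2.550198, -3.582956)
(u(0.54), v(0.54)) ≈ (-2.5502, -3.5830)

-2.5502, -3.5830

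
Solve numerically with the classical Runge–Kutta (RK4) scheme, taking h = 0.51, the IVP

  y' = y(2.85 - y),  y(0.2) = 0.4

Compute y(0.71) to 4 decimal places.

1.1662

RK4: k1 = f(t_n, y_n); k2 = f(t_n + h/2, y_n + (h/2)·k1); k3 = f(t_n + h/2, y_n + (h/2)·k2); k4 = f(t_n + h, y_n + h·k3); y_{n+1} = y_n + (h/6)·(k1 + 2k2 + 2k3 + k4).
t=0.200000, y=0.400000:
  k1 = f(0.200000, 0.400000) = 0.980000
  k2 = f(0.455000, 0.649900) = 1.429845
  k3 = f(0.455000, 0.764610) = 1.594511
  k4 = f(0.710000, 1.213200) = 1.985766
  y ← 0.400000 + (0.51/6)·(k1 + 2k2 + 2k3 + k4) = 1.166231
y(0.71) ≈ 1.1662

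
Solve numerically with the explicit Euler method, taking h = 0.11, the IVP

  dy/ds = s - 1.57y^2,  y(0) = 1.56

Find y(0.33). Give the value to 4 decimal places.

Euler: y_{n+1} = y_n + h·f(s_n, y_n).
s=0.000000, y=1.560000: f=-3.820752 → y ← 1.560000 + 0.11·(-3.820752) = 1.139717
s=0.110000, y=1.139717: f=-1.929360 → y ← 1.139717 + 0.11·(-1.929360) = 0.927488
s=0.220000, y=0.927488: f=-1.130566 → y ← 0.927488 + 0.11·(-1.130566) = 0.803125
y(0.33) ≈ 0.8031

0.8031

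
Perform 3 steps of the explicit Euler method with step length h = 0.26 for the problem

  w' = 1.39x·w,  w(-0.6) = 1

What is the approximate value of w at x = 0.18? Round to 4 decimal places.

Euler: w_{n+1} = w_n + h·f(x_n, w_n).
x=-0.600000, w=1.000000: f=-0.834000 → w ← 1.000000 + 0.26·(-0.834000) = 0.783160
x=-0.340000, w=0.783160: f=-0.370121 → w ← 0.783160 + 0.26·(-0.370121) = 0.686928
x=-0.080000, w=0.686928: f=-0.076386 → w ← 0.686928 + 0.26·(-0.076386) = 0.667068
w(0.18) ≈ 0.6671

0.6671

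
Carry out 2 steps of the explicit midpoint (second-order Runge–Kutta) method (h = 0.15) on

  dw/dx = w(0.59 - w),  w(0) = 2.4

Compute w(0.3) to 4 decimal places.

Midpoint: k1 = f(x_n, w_n); k2 = f(x_n + h/2, w_n + (h/2)·k1); w_{n+1} = w_n + h·k2.
x=0.000000, w=2.400000:
  k1 = f(0.000000, 2.400000) = -4.344000
  k2 = f(0.075000, 2.074200) = -3.078528
  w ← 2.400000 + 0.15·(-3.078528) = 1.938221
x=0.150000, w=1.938221:
  k1 = f(0.150000, 1.938221) = -2.613150
  k2 = f(0.225000, 1.742235) = -2.007463
  w ← 1.938221 + 0.15·(-2.007463) = 1.637101
w(0.3) ≈ 1.6371

1.6371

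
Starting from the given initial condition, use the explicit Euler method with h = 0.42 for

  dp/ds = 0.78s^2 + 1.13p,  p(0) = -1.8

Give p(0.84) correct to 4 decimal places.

Euler: p_{n+1} = p_n + h·f(s_n, p_n).
s=0.000000, p=-1.800000: f=-2.034000 → p ← -1.800000 + 0.42·(-2.034000) = -2.654280
s=0.420000, p=-2.654280: f=-2.861744 → p ← -2.654280 + 0.42·(-2.861744) = -3.856213
p(0.84) ≈ -3.8562

-3.8562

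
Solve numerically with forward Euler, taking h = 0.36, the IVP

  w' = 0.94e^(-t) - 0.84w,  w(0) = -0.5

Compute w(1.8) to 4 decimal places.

Euler: w_{n+1} = w_n + h·f(t_n, w_n).
t=0.000000, w=-0.500000: f=1.360000 → w ← -0.500000 + 0.36·1.360000 = -0.010400
t=0.360000, w=-0.010400: f=0.664552 → w ← -0.010400 + 0.36·0.664552 = 0.228839
t=0.720000, w=0.228839: f=0.265323 → w ← 0.228839 + 0.36·0.265323 = 0.324355
t=1.080000, w=0.324355: f=0.046762 → w ← 0.324355 + 0.36·0.046762 = 0.341189
t=1.440000, w=0.341189: f=-0.063887 → w ← 0.341189 + 0.36·(-0.063887) = 0.318190
w(1.8) ≈ 0.3182

0.3182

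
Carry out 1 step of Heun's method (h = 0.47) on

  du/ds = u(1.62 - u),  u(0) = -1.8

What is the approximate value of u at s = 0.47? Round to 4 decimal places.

-10.2098

Heun: k1 = f(s_n, u_n); k2 = f(s_n + h, u_n + h·k1); u_{n+1} = u_n + (h/2)·(k1 + k2).
s=0.000000, u=-1.800000:
  k1 = f(0.000000, -1.800000) = -6.156000
  k2 = f(0.470000, -4.693320) = -29.630431
  u ← -1.800000 + (0.47/2)·(-6.156000 + (-29.630431)) = -10.209811
u(0.47) ≈ -10.2098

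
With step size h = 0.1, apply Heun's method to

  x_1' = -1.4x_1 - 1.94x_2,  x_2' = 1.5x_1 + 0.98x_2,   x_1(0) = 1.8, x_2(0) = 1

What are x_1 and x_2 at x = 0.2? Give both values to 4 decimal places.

Heun on (x_1,x_2): k1 = f(x_n, state_n); k2 = f(x_n + h, state_n + h·k1); state_{n+1} = state_n + (h/2)·(k1 + k2).
0.000000: (1.800000, 1.000000)
  k1 = (-4.460000, 3.680000)
  predictor → (1.354000, 1.368000)
  k2 = (-4.549520, 3.371640)
  → (1.349524, 1.352582)
0.100000: (1.349524, 1.352582)
  k1 = (-4.513343, 3.349816)
  predictor → (0.898190, 1.687564)
  k2 = (-4.531339, 3.001097)
  → (0.897290, 1.670128)
(x_1(0.2), x_2(0.2)) ≈ (0.8973, 1.6701)

0.8973, 1.6701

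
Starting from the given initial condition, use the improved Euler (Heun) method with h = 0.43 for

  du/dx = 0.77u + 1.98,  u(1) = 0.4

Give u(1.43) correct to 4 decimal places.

1.5467

Heun: k1 = f(x_n, u_n); k2 = f(x_n + h, u_n + h·k1); u_{n+1} = u_n + (h/2)·(k1 + k2).
x=1.000000, u=0.400000:
  k1 = f(1.000000, 0.400000) = 2.288000
  k2 = f(1.430000, 1.383840) = 3.045557
  u ← 0.400000 + (0.43/2)·(2.288000 + 3.045557) = 1.546715
u(1.43) ≈ 1.5467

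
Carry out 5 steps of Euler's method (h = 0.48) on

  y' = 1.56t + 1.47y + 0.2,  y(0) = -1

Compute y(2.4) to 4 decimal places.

Euler: y_{n+1} = y_n + h·f(t_n, y_n).
t=0.000000, y=-1.000000: f=-1.270000 → y ← -1.000000 + 0.48·(-1.270000) = -1.609600
t=0.480000, y=-1.609600: f=-1.417312 → y ← -1.609600 + 0.48·(-1.417312) = -2.289910
t=0.960000, y=-2.289910: f=-1.668567 → y ← -2.289910 + 0.48·(-1.668567) = -3.090822
t=1.440000, y=-3.090822: f=-2.097108 → y ← -3.090822 + 0.48·(-2.097108) = -4.097434
t=1.920000, y=-4.097434: f=-2.828028 → y ← -4.097434 + 0.48·(-2.828028) = -5.454888
y(2.4) ≈ -5.4549

-5.4549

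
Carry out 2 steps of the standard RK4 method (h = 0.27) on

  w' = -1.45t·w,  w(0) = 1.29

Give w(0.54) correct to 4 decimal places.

1.0442

RK4: k1 = f(t_n, w_n); k2 = f(t_n + h/2, w_n + (h/2)·k1); k3 = f(t_n + h/2, w_n + (h/2)·k2); k4 = f(t_n + h, w_n + h·k3); w_{n+1} = w_n + (h/6)·(k1 + 2k2 + 2k3 + k4).
t=0.000000, w=1.290000:
  k1 = f(0.000000, 1.290000) = 0.000000
  k2 = f(0.135000, 1.290000) = -0.252518
  k3 = f(0.135000, 1.255910) = -0.245844
  k4 = f(0.270000, 1.223622) = -0.479048
  w ← 1.290000 + (0.27/6)·(k1 + 2k2 + 2k3 + k4) = 1.223590
t=0.270000, w=1.223590:
  k1 = f(0.270000, 1.223590) = -0.479036
  k2 = f(0.405000, 1.158920) = -0.680576
  k3 = f(0.405000, 1.131713) = -0.664598
  k4 = f(0.540000, 1.044149) = -0.817568
  w ← 1.223590 + (0.27/6)·(k1 + 2k2 + 2k3 + k4) = 1.044177
w(0.54) ≈ 1.0442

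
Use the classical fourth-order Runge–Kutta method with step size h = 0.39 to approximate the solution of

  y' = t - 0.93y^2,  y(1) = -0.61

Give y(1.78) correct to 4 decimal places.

0.3861

RK4: k1 = f(t_n, y_n); k2 = f(t_n + h/2, y_n + (h/2)·k1); k3 = f(t_n + h/2, y_n + (h/2)·k2); k4 = f(t_n + h, y_n + h·k3); y_{n+1} = y_n + (h/6)·(k1 + 2k2 + 2k3 + k4).
t=1.000000, y=-0.610000:
  k1 = f(1.000000, -0.610000) = 0.653947
  k2 = f(1.195000, -0.482480) = 0.978508
  k3 = f(1.195000, -0.419191) = 1.031579
  k4 = f(1.390000, -0.207684) = 1.349887
  y ← -0.610000 + (0.39/6)·(k1 + 2k2 + 2k3 + k4) = -0.218439
t=1.390000, y=-0.218439:
  k1 = f(1.390000, -0.218439) = 1.345624
  k2 = f(1.585000, 0.043957) = 1.583203
  k3 = f(1.585000, 0.090285) = 1.577419
  k4 = f(1.780000, 0.396754) = 1.633605
  y ← -0.218439 + (0.39/6)·(k1 + 2k2 + 2k3 + k4) = 0.386091
y(1.78) ≈ 0.3861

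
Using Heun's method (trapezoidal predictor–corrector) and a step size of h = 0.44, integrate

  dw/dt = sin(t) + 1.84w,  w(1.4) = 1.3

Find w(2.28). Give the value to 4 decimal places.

7.7811

Heun: k1 = f(t_n, w_n); k2 = f(t_n + h, w_n + h·k1); w_{n+1} = w_n + (h/2)·(k1 + k2).
t=1.400000, w=1.300000:
  k1 = f(1.400000, 1.300000) = 3.377450
  k2 = f(1.840000, 2.786078) = 6.090366
  w ← 1.300000 + (0.44/2)·(3.377450 + 6.090366) = 3.382920
t=1.840000, w=3.382920:
  k1 = f(1.840000, 3.382920) = 7.188555
  k2 = f(2.280000, 6.545884) = 12.803307
  w ← 3.382920 + (0.44/2)·(7.188555 + 12.803307) = 7.781129
w(2.28) ≈ 7.7811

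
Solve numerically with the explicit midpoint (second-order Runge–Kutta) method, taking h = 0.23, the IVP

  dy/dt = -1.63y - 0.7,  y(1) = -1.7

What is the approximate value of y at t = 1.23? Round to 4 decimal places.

-1.3130

Midpoint: k1 = f(t_n, y_n); k2 = f(t_n + h/2, y_n + (h/2)·k1); y_{n+1} = y_n + h·k2.
t=1.000000, y=-1.700000:
  k1 = f(1.000000, -1.700000) = 2.071000
  k2 = f(1.115000, -1.461835) = 1.682791
  y ← -1.700000 + 0.23·1.682791 = -1.312958
y(1.23) ≈ -1.3130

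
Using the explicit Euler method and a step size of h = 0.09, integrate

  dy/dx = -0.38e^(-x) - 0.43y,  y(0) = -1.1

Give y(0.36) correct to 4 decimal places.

-1.0522

Euler: y_{n+1} = y_n + h·f(x_n, y_n).
x=0.000000, y=-1.100000: f=0.093000 → y ← -1.100000 + 0.09·0.093000 = -1.091630
x=0.090000, y=-1.091630: f=0.122107 → y ← -1.091630 + 0.09·0.122107 = -1.080640
x=0.180000, y=-1.080640: f=0.147273 → y ← -1.080640 + 0.09·0.147273 = -1.067386
x=0.270000, y=-1.067386: f=0.168892 → y ← -1.067386 + 0.09·0.168892 = -1.052186
y(0.36) ≈ -1.0522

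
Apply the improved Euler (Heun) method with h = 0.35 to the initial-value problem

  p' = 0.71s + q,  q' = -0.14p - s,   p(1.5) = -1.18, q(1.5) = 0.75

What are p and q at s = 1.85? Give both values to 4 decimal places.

Heun on (p,q): k1 = f(s_n, state_n); k2 = f(s_n + h, state_n + h·k1); state_{n+1} = state_n + (h/2)·(k1 + k2).
1.500000: (-1.180000, 0.750000)
  k1 = (1.815000, -1.334800)
  predictor → (-0.544750, 0.282820)
  k2 = (1.596320, -1.773735)
  → (-0.583019, 0.206006)
(p(1.85), q(1.85)) ≈ (-0.5830, 0.2060)

-0.5830, 0.2060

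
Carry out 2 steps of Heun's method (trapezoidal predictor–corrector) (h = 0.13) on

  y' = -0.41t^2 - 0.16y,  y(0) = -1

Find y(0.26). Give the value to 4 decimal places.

Heun: k1 = f(t_n, y_n); k2 = f(t_n + h, y_n + h·k1); y_{n+1} = y_n + (h/2)·(k1 + k2).
t=0.000000, y=-1.000000:
  k1 = f(0.000000, -1.000000) = 0.160000
  k2 = f(0.130000, -0.979200) = 0.149743
  y ← -1.000000 + (0.13/2)·(0.160000 + 0.149743) = -0.979867
t=0.130000, y=-0.979867:
  k1 = f(0.130000, -0.979867) = 0.149850
  k2 = f(0.260000, -0.960386) = 0.125946
  y ← -0.979867 + (0.13/2)·(0.149850 + 0.125946) = -0.961940
y(0.26) ≈ -0.9619

-0.9619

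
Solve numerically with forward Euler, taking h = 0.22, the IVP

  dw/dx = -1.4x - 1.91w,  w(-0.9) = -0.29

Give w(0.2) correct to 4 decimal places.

Euler: w_{n+1} = w_n + h·f(x_n, w_n).
x=-0.900000, w=-0.290000: f=1.813900 → w ← -0.290000 + 0.22·1.813900 = 0.109058
x=-0.680000, w=0.109058: f=0.743699 → w ← 0.109058 + 0.22·0.743699 = 0.272672
x=-0.460000, w=0.272672: f=0.123197 → w ← 0.272672 + 0.22·0.123197 = 0.299775
x=-0.240000, w=0.299775: f=-0.236570 → w ← 0.299775 + 0.22·(-0.236570) = 0.247730
x=-0.020000, w=0.247730: f=-0.445164 → w ← 0.247730 + 0.22·(-0.445164) = 0.149794
w(0.2) ≈ 0.1498

0.1498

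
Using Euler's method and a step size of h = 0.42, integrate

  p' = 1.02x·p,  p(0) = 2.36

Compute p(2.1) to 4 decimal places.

10.0271

Euler: p_{n+1} = p_n + h·f(x_n, p_n).
x=0.000000, p=2.360000: f=0.000000 → p ← 2.360000 + 0.42·0.000000 = 2.360000
x=0.420000, p=2.360000: f=1.011024 → p ← 2.360000 + 0.42·1.011024 = 2.784630
x=0.840000, p=2.784630: f=2.385871 → p ← 2.784630 + 0.42·2.385871 = 3.786696
x=1.260000, p=3.786696: f=4.866662 → p ← 3.786696 + 0.42·4.866662 = 5.830694
x=1.680000, p=5.830694: f=9.991477 → p ← 5.830694 + 0.42·9.991477 = 10.027114
p(2.1) ≈ 10.0271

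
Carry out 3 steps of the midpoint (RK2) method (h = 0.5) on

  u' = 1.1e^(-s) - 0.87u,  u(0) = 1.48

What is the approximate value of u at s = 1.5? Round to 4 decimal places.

Midpoint: k1 = f(s_n, u_n); k2 = f(s_n + h/2, u_n + (h/2)·k1); u_{n+1} = u_n + h·k2.
s=0.000000, u=1.480000:
  k1 = f(0.000000, 1.480000) = -0.187600
  k2 = f(0.250000, 1.433100) = -0.390116
  u ← 1.480000 + 0.5·(-0.390116) = 1.284942
s=0.500000, u=1.284942:
  k1 = f(0.500000, 1.284942) = -0.450716
  k2 = f(0.750000, 1.172263) = -0.500266
  u ← 1.284942 + 0.5·(-0.500266) = 1.034809
s=1.000000, u=1.034809:
  k1 = f(1.000000, 1.034809) = -0.495617
  k2 = f(1.250000, 0.910905) = -0.477332
  u ← 1.034809 + 0.5·(-0.477332) = 0.796143
u(1.5) ≈ 0.7961

0.7961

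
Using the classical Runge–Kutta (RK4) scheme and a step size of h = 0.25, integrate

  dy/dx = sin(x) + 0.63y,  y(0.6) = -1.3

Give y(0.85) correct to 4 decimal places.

RK4: k1 = f(x_n, y_n); k2 = f(x_n + h/2, y_n + (h/2)·k1); k3 = f(x_n + h/2, y_n + (h/2)·k2); k4 = f(x_n + h, y_n + h·k3); y_{n+1} = y_n + (h/6)·(k1 + 2k2 + 2k3 + k4).
x=0.600000, y=-1.300000:
  k1 = f(0.600000, -1.300000) = -0.254358
  k2 = f(0.725000, -1.331795) = -0.175895
  k3 = f(0.725000, -1.321987) = -0.169716
  k4 = f(0.850000, -1.342429) = -0.094450
  y ← -1.300000 + (0.25/6)·(k1 + 2k2 + 2k3 + k4) = -1.343335
y(0.85) ≈ -1.3433

-1.3433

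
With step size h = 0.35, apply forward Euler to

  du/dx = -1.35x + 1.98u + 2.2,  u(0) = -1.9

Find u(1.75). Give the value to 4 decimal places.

-15.3354

Euler: u_{n+1} = u_n + h·f(x_n, u_n).
x=0.000000, u=-1.900000: f=-1.562000 → u ← -1.900000 + 0.35·(-1.562000) = -2.446700
x=0.350000, u=-2.446700: f=-3.116966 → u ← -2.446700 + 0.35·(-3.116966) = -3.537638
x=0.700000, u=-3.537638: f=-5.749523 → u ← -3.537638 + 0.35·(-5.749523) = -5.549971
x=1.050000, u=-5.549971: f=-10.206443 → u ← -5.549971 + 0.35·(-10.206443) = -9.122226
x=1.400000, u=-9.122226: f=-17.752008 → u ← -9.122226 + 0.35·(-17.752008) = -15.335429
u(1.75) ≈ -15.3354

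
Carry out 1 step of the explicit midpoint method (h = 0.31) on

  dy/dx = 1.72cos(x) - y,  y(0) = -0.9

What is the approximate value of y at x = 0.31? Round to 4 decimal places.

-0.2201

Midpoint: k1 = f(x_n, y_n); k2 = f(x_n + h/2, y_n + (h/2)·k1); y_{n+1} = y_n + h·k2.
x=0.000000, y=-0.900000:
  k1 = f(0.000000, -0.900000) = 2.620000
  k2 = f(0.155000, -0.493900) = 2.193280
  y ← -0.900000 + 0.31·2.193280 = -0.220083
y(0.31) ≈ -0.2201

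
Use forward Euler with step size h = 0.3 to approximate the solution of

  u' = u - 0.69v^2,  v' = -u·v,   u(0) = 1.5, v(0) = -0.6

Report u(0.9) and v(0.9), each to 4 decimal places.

Euler on (u,v): u_{n+1} = u_n + h·u', v_{n+1} = v_n + h·v'.
0.000000: (1.500000, -0.600000); f=(1.251600, 0.900000) → (1.875480, -0.330000)
0.300000: (1.875480, -0.330000); f=(1.800339, 0.618908) → (2.415582, -0.144327)
0.600000: (2.415582, -0.144327); f=(2.401209, 0.348635) → (3.135944, -0.039737)
(u(0.9), v(0.9)) ≈ (3.1359, -0.0397)

3.1359, -0.0397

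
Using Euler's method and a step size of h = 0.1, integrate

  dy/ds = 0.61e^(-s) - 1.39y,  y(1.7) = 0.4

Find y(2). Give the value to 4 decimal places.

0.2814

Euler: y_{n+1} = y_n + h·f(s_n, y_n).
s=1.700000, y=0.400000: f=-0.444563 → y ← 0.400000 + 0.1·(-0.444563) = 0.355544
s=1.800000, y=0.355544: f=-0.393373 → y ← 0.355544 + 0.1·(-0.393373) = 0.316206
s=1.900000, y=0.316206: f=-0.348290 → y ← 0.316206 + 0.1·(-0.348290) = 0.281377
y(2) ≈ 0.2814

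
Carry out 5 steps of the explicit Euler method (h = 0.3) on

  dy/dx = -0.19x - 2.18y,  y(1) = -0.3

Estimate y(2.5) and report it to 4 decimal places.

-0.1792

Euler: y_{n+1} = y_n + h·f(x_n, y_n).
x=1.000000, y=-0.300000: f=0.464000 → y ← -0.300000 + 0.3·0.464000 = -0.160800
x=1.300000, y=-0.160800: f=0.103544 → y ← -0.160800 + 0.3·0.103544 = -0.129737
x=1.600000, y=-0.129737: f=-0.021174 → y ← -0.129737 + 0.3·(-0.021174) = -0.136089
x=1.900000, y=-0.136089: f=-0.064326 → y ← -0.136089 + 0.3·(-0.064326) = -0.155387
x=2.200000, y=-0.155387: f=-0.079257 → y ← -0.155387 + 0.3·(-0.079257) = -0.179164
y(2.5) ≈ -0.1792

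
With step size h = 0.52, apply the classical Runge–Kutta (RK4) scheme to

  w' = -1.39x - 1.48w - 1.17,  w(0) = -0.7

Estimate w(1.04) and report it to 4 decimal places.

-1.2504

RK4: k1 = f(x_n, w_n); k2 = f(x_n + h/2, w_n + (h/2)·k1); k3 = f(x_n + h/2, w_n + (h/2)·k2); k4 = f(x_n + h, w_n + h·k3); w_{n+1} = w_n + (h/6)·(k1 + 2k2 + 2k3 + k4).
x=0.000000, w=-0.700000:
  k1 = f(0.000000, -0.700000) = -0.134000
  k2 = f(0.260000, -0.734840) = -0.443837
  k3 = f(0.260000, -0.815398) = -0.324612
  k4 = f(0.520000, -0.868798) = -0.606979
  w ← -0.700000 + (0.52/6)·(k1 + 2k2 + 2k3 + k4) = -0.897416
x=0.520000, w=-0.897416:
  k1 = f(0.520000, -0.897416) = -0.564624
  k2 = f(0.780000, -1.044218) = -0.708757
  k3 = f(0.780000, -1.081693) = -0.653295
  k4 = f(1.040000, -1.237129) = -0.784649
  w ← -0.897416 + (0.52/6)·(k1 + 2k2 + 2k3 + k4) = -1.250442
w(1.04) ≈ -1.2504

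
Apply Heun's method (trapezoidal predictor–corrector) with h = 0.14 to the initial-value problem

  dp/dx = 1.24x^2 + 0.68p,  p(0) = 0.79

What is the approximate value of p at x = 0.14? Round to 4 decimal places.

0.8705

Heun: k1 = f(x_n, p_n); k2 = f(x_n + h, p_n + h·k1); p_{n+1} = p_n + (h/2)·(k1 + k2).
x=0.000000, p=0.790000:
  k1 = f(0.000000, 0.790000) = 0.537200
  k2 = f(0.140000, 0.865208) = 0.612645
  p ← 0.790000 + (0.14/2)·(0.537200 + 0.612645) = 0.870489
p(0.14) ≈ 0.8705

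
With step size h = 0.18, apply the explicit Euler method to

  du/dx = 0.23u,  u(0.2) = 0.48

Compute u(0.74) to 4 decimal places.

Euler: u_{n+1} = u_n + h·f(x_n, u_n).
x=0.200000, u=0.480000: f=0.110400 → u ← 0.480000 + 0.18·0.110400 = 0.499872
x=0.380000, u=0.499872: f=0.114971 → u ← 0.499872 + 0.18·0.114971 = 0.520567
x=0.560000, u=0.520567: f=0.119730 → u ← 0.520567 + 0.18·0.119730 = 0.542118
u(0.74) ≈ 0.5421

0.5421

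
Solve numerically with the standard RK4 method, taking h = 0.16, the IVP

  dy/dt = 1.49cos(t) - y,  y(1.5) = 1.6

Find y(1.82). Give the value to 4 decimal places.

1.1222

RK4: k1 = f(t_n, y_n); k2 = f(t_n + h/2, y_n + (h/2)·k1); k3 = f(t_n + h/2, y_n + (h/2)·k2); k4 = f(t_n + h, y_n + h·k3); y_{n+1} = y_n + (h/6)·(k1 + 2k2 + 2k3 + k4).
t=1.500000, y=1.600000:
  k1 = f(1.500000, 1.600000) = -1.494602
  k2 = f(1.580000, 1.480432) = -1.494145
  k3 = f(1.580000, 1.480468) = -1.494182
  k4 = f(1.660000, 1.360931) = -1.493668
  y ← 1.600000 + (0.16/6)·(k1 + 2k2 + 2k3 + k4) = 1.360935
t=1.660000, y=1.360935:
  k1 = f(1.660000, 1.360935) = -1.493673
  k2 = f(1.740000, 1.241442) = -1.492354
  k3 = f(1.740000, 1.241547) = -1.492459
  k4 = f(1.820000, 1.122142) = -1.489624
  y ← 1.360935 + (0.16/6)·(k1 + 2k2 + 2k3 + k4) = 1.122191
y(1.82) ≈ 1.1222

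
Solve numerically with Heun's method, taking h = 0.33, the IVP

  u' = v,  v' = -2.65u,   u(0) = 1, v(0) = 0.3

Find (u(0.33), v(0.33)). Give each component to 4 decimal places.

Heun on (u,v): k1 = f(t_n, state_n); k2 = f(t_n + h, state_n + h·k1); state_{n+1} = state_n + (h/2)·(k1 + k2).
0.000000: (1.000000, 0.300000)
  k1 = (0.300000, -2.650000)
  predictor → (1.099000, -0.574500)
  k2 = (-0.574500, -2.912350)
  → (0.954708, -0.617788)
(u(0.33), v(0.33)) ≈ (0.9547, -0.6178)

0.9547, -0.6178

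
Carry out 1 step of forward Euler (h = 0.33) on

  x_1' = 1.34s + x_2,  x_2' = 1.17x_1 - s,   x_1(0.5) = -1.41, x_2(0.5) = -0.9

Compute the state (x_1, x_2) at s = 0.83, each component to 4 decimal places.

-1.4859, -1.6094

Euler on (x_1,x_2): x_1_{n+1} = x_1_n + h·x_1', x_2_{n+1} = x_2_n + h·x_2'.
0.500000: (-1.410000, -0.900000); f=(-0.230000, -2.149700) → (-1.485900, -1.609401)
(x_1(0.83), x_2(0.83)) ≈ (-1.4859, -1.6094)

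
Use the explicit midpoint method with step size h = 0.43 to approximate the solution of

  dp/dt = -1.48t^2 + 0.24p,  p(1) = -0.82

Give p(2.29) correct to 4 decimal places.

Midpoint: k1 = f(t_n, p_n); k2 = f(t_n + h/2, p_n + (h/2)·k1); p_{n+1} = p_n + h·k2.
t=1.000000, p=-0.820000:
  k1 = f(1.000000, -0.820000) = -1.676800
  k2 = f(1.215000, -1.180512) = -2.468136
  p ← -0.820000 + 0.43·(-2.468136) = -1.881298
t=1.430000, p=-1.881298:
  k1 = f(1.430000, -1.881298) = -3.477964
  k2 = f(1.645000, -2.629061) = -4.635892
  p ← -1.881298 + 0.43·(-4.635892) = -3.874732
t=1.860000, p=-3.874732:
  k1 = f(1.860000, -3.874732) = -6.050144
  k2 = f(2.075000, -5.175513) = -7.614448
  p ← -3.874732 + 0.43·(-7.614448) = -7.148944
p(2.29) ≈ -7.1489

-7.1489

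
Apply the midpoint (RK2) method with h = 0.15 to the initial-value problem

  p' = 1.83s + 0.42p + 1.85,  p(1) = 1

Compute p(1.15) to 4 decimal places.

1.6550

Midpoint: k1 = f(s_n, p_n); k2 = f(s_n + h/2, p_n + (h/2)·k1); p_{n+1} = p_n + h·k2.
s=1.000000, p=1.000000:
  k1 = f(1.000000, 1.000000) = 4.100000
  k2 = f(1.075000, 1.307500) = 4.366400
  p ← 1.000000 + 0.15·4.366400 = 1.654960
p(1.15) ≈ 1.6550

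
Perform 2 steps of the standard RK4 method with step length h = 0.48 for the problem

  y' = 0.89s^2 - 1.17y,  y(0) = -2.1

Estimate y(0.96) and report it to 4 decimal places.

-0.4809

RK4: k1 = f(s_n, y_n); k2 = f(s_n + h/2, y_n + (h/2)·k1); k3 = f(s_n + h/2, y_n + (h/2)·k2); k4 = f(s_n + h, y_n + h·k3); y_{n+1} = y_n + (h/6)·(k1 + 2k2 + 2k3 + k4).
s=0.000000, y=-2.100000:
  k1 = f(0.000000, -2.100000) = 2.457000
  k2 = f(0.240000, -1.510320) = 1.818338
  k3 = f(0.240000, -1.663599) = 1.997675
  k4 = f(0.480000, -1.141116) = 1.540162
  y ← -2.100000 + (0.48/6)·(k1 + 2k2 + 2k3 + k4) = -1.169665
s=0.480000, y=-1.169665:
  k1 = f(0.480000, -1.169665) = 1.573564
  k2 = f(0.720000, -0.792010) = 1.388027
  k3 = f(0.720000, -0.836538) = 1.440126
  k4 = f(0.960000, -0.478405) = 1.379957
  y ← -1.169665 + (0.48/6)·(k1 + 2k2 + 2k3 + k4) = -0.480879
y(0.96) ≈ -0.4809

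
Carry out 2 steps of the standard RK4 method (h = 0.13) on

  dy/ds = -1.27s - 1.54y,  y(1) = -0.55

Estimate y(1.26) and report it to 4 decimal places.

-0.6784

RK4: k1 = f(s_n, y_n); k2 = f(s_n + h/2, y_n + (h/2)·k1); k3 = f(s_n + h/2, y_n + (h/2)·k2); k4 = f(s_n + h, y_n + h·k3); y_{n+1} = y_n + (h/6)·(k1 + 2k2 + 2k3 + k4).
s=1.000000, y=-0.550000:
  k1 = f(1.000000, -0.550000) = -0.423000
  k2 = f(1.065000, -0.577495) = -0.463208
  k3 = f(1.065000, -0.580109) = -0.459183
  k4 = f(1.130000, -0.609694) = -0.496172
  y ← -0.550000 + (0.13/6)·(k1 + 2k2 + 2k3 + k4) = -0.609886
s=1.130000, y=-0.609886:
  k1 = f(1.130000, -0.609886) = -0.495876
  k2 = f(1.195000, -0.642118) = -0.528789
  k3 = f(1.195000, -0.644257) = -0.525494
  k4 = f(1.260000, -0.678200) = -0.555772
  y ← -0.609886 + (0.13/6)·(k1 + 2k2 + 2k3 + k4) = -0.678357
y(1.26) ≈ -0.6784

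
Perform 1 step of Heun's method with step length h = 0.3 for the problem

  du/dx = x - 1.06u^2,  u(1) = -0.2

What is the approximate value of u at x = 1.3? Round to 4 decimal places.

0.1374

Heun: k1 = f(x_n, u_n); k2 = f(x_n + h, u_n + h·k1); u_{n+1} = u_n + (h/2)·(k1 + k2).
x=1.000000, u=-0.200000:
  k1 = f(1.000000, -0.200000) = 0.957600
  k2 = f(1.300000, 0.087280) = 1.291925
  u ← -0.200000 + (0.3/2)·(0.957600 + 1.291925) = 0.137429
u(1.3) ≈ 0.1374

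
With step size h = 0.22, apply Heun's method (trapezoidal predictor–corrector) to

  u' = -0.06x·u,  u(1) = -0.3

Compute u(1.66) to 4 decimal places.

Heun: k1 = f(x_n, u_n); k2 = f(x_n + h, u_n + h·k1); u_{n+1} = u_n + (h/2)·(k1 + k2).
x=1.000000, u=-0.300000:
  k1 = f(1.000000, -0.300000) = 0.018000
  k2 = f(1.220000, -0.296040) = 0.021670
  u ← -0.300000 + (0.22/2)·(0.018000 + 0.021670) = -0.295636
x=1.220000, u=-0.295636:
  k1 = f(1.220000, -0.295636) = 0.021641
  k2 = f(1.440000, -0.290875) = 0.025132
  u ← -0.295636 + (0.22/2)·(0.021641 + 0.025132) = -0.290491
x=1.440000, u=-0.290491:
  k1 = f(1.440000, -0.290491) = 0.025098
  k2 = f(1.660000, -0.284970) = 0.028383
  u ← -0.290491 + (0.22/2)·(0.025098 + 0.028383) = -0.284608
u(1.66) ≈ -0.2846

-0.2846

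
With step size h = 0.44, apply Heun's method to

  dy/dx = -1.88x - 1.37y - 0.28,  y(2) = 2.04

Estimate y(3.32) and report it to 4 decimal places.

Heun: k1 = f(x_n, y_n); k2 = f(x_n + h, y_n + h·k1); y_{n+1} = y_n + (h/2)·(k1 + k2).
x=2.000000, y=2.040000:
  k1 = f(2.000000, 2.040000) = -6.834800
  k2 = f(2.440000, -0.967312) = -3.541983
  y ← 2.040000 + (0.44/2)·(-6.834800 + (-3.541983)) = -0.242892
x=2.440000, y=-0.242892:
  k1 = f(2.440000, -0.242892) = -4.534438
  k2 = f(2.880000, -2.238045) = -2.628279
  y ← -0.242892 + (0.44/2)·(-4.534438 + (-2.628279)) = -1.818690
x=2.880000, y=-1.818690:
  k1 = f(2.880000, -1.818690) = -3.202795
  k2 = f(3.320000, -3.227920) = -2.099350
  y ← -1.818690 + (0.44/2)·(-3.202795 + (-2.099350)) = -2.985162
y(3.32) ≈ -2.9852

-2.9852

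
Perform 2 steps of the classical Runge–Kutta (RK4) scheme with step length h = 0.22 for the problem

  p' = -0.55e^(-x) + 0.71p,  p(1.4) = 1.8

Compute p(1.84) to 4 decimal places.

RK4: k1 = f(x_n, p_n); k2 = f(x_n + h/2, p_n + (h/2)·k1); k3 = f(x_n + h/2, p_n + (h/2)·k2); k4 = f(x_n + h, p_n + h·k3); p_{n+1} = p_n + (h/6)·(k1 + 2k2 + 2k3 + k4).
x=1.400000, p=1.800000:
  k1 = f(1.400000, 1.800000) = 1.142372
  k2 = f(1.510000, 1.925661) = 1.245719
  k3 = f(1.510000, 1.937029) = 1.253790
  k4 = f(1.620000, 2.075834) = 1.364998
  p ← 1.800000 + (0.22/6)·(k1 + 2k2 + 2k3 + k4) = 2.075234
x=1.620000, p=2.075234:
  k1 = f(1.620000, 2.075234) = 1.364572
  k2 = f(1.730000, 2.225337) = 1.482483
  k3 = f(1.730000, 2.238307) = 1.491692
  k4 = f(1.840000, 2.403406) = 1.619069
  p ← 2.075234 + (0.22/6)·(k1 + 2k2 + 2k3 + k4) = 2.402741
p(1.84) ≈ 2.4027

2.4027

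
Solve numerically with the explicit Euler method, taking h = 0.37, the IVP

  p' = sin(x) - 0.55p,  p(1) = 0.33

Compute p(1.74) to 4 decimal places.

0.8199

Euler: p_{n+1} = p_n + h·f(x_n, p_n).
x=1.000000, p=0.330000: f=0.659971 → p ← 0.330000 + 0.37·0.659971 = 0.574189
x=1.370000, p=0.574189: f=0.664104 → p ← 0.574189 + 0.37·0.664104 = 0.819908
p(1.74) ≈ 0.8199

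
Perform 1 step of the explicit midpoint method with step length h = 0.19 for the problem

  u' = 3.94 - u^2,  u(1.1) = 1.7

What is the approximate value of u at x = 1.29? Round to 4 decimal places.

1.8332

Midpoint: k1 = f(x_n, u_n); k2 = f(x_n + h/2, u_n + (h/2)·k1); u_{n+1} = u_n + h·k2.
x=1.100000, u=1.700000:
  k1 = f(1.100000, 1.700000) = 1.050000
  k2 = f(1.195000, 1.799750) = 0.700900
  u ← 1.700000 + 0.19·0.700900 = 1.833171
u(1.29) ≈ 1.8332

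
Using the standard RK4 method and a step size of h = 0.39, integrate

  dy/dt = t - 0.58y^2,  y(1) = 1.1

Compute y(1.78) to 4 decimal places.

1.4578

RK4: k1 = f(t_n, y_n); k2 = f(t_n + h/2, y_n + (h/2)·k1); k3 = f(t_n + h/2, y_n + (h/2)·k2); k4 = f(t_n + h, y_n + h·k3); y_{n+1} = y_n + (h/6)·(k1 + 2k2 + 2k3 + k4).
t=1.000000, y=1.100000:
  k1 = f(1.000000, 1.100000) = 0.298200
  k2 = f(1.195000, 1.158149) = 0.417041
  k3 = f(1.195000, 1.181323) = 0.385596
  k4 = f(1.390000, 1.250382) = 0.483195
  y ← 1.100000 + (0.39/6)·(k1 + 2k2 + 2k3 + k4) = 1.255133
t=1.390000, y=1.255133:
  k1 = f(1.390000, 1.255133) = 0.476291
  k2 = f(1.585000, 1.348010) = 0.531064
  k3 = f(1.585000, 1.358691) = 0.514296
  k4 = f(1.780000, 1.455709) = 0.550929
  y ← 1.255133 + (0.39/6)·(k1 + 2k2 + 2k3 + k4) = 1.457800
y(1.78) ≈ 1.4578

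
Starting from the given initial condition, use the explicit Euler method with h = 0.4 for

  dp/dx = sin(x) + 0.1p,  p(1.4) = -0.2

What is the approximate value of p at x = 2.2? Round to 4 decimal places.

0.5832

Euler: p_{n+1} = p_n + h·f(x_n, p_n).
x=1.400000, p=-0.200000: f=0.965450 → p ← -0.200000 + 0.4·0.965450 = 0.186180
x=1.800000, p=0.186180: f=0.992466 → p ← 0.186180 + 0.4·0.992466 = 0.583166
p(2.2) ≈ 0.5832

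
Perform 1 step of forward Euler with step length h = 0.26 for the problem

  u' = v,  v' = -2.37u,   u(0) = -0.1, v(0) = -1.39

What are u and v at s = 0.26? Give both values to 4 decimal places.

Euler on (u,v): u_{n+1} = u_n + h·u', v_{n+1} = v_n + h·v'.
0.000000: (-0.100000, -1.390000); f=(-1.390000, 0.237000) → (-0.461400, -1.328380)
(u(0.26), v(0.26)) ≈ (-0.4614, -1.3284)

-0.4614, -1.3284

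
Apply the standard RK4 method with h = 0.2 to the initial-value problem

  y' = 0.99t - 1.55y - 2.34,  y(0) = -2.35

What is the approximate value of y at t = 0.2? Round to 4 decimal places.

-2.1081

RK4: k1 = f(t_n, y_n); k2 = f(t_n + h/2, y_n + (h/2)·k1); k3 = f(t_n + h/2, y_n + (h/2)·k2); k4 = f(t_n + h, y_n + h·k3); y_{n+1} = y_n + (h/6)·(k1 + 2k2 + 2k3 + k4).
t=0.000000, y=-2.350000:
  k1 = f(0.000000, -2.350000) = 1.302500
  k2 = f(0.100000, -2.219750) = 1.199613
  k3 = f(0.100000, -2.230039) = 1.215560
  k4 = f(0.200000, -2.106888) = 1.123676
  y ← -2.350000 + (0.2/6)·(k1 + 2k2 + 2k3 + k4) = -2.108116
y(0.2) ≈ -2.1081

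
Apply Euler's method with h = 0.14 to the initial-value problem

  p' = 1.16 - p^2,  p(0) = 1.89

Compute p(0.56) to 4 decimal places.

Euler: p_{n+1} = p_n + h·f(t_n, p_n).
t=0.000000, p=1.890000: f=-2.412100 → p ← 1.890000 + 0.14·(-2.412100) = 1.552306
t=0.140000, p=1.552306: f=-1.249654 → p ← 1.552306 + 0.14·(-1.249654) = 1.377354
t=0.280000, p=1.377354: f=-0.737105 → p ← 1.377354 + 0.14·(-0.737105) = 1.274160
t=0.420000, p=1.274160: f=-0.463483 → p ← 1.274160 + 0.14·(-0.463483) = 1.209272
p(0.56) ≈ 1.2093

1.2093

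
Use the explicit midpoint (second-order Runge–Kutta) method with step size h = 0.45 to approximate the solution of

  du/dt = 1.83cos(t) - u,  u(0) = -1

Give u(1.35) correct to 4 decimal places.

0.5356

Midpoint: k1 = f(t_n, u_n); k2 = f(t_n + h/2, u_n + (h/2)·k1); u_{n+1} = u_n + h·k2.
t=0.000000, u=-1.000000:
  k1 = f(0.000000, -1.000000) = 2.830000
  k2 = f(0.225000, -0.363250) = 2.147123
  u ← -1.000000 + 0.45·2.147123 = -0.033795
t=0.450000, u=-0.033795:
  k1 = f(0.450000, -0.033795) = 1.681613
  k2 = f(0.675000, 0.344568) = 1.084125
  u ← -0.033795 + 0.45·1.084125 = 0.454062
t=0.900000, u=0.454062:
  k1 = f(0.900000, 0.454062) = 0.683484
  k2 = f(1.125000, 0.607846) = 0.181207
  u ← 0.454062 + 0.45·0.181207 = 0.535605
u(1.35) ≈ 0.5356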